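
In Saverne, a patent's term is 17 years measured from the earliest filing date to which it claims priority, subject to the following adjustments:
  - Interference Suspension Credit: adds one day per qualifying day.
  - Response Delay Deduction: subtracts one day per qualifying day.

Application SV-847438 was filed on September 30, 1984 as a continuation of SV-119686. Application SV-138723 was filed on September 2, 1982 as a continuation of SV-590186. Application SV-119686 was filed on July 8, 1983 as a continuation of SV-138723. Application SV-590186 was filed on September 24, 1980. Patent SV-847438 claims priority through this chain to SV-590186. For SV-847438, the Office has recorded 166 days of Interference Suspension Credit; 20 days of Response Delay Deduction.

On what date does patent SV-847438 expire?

Earliest priority filing: 24 September 1980.
Base term: 24 September 1980 + 17 years → 24 September 1997.
Interference Suspension Credit: +166 days → 9 March 1998.
Response Delay Deduction: −20 days → 17 February 1998.

February 17, 1998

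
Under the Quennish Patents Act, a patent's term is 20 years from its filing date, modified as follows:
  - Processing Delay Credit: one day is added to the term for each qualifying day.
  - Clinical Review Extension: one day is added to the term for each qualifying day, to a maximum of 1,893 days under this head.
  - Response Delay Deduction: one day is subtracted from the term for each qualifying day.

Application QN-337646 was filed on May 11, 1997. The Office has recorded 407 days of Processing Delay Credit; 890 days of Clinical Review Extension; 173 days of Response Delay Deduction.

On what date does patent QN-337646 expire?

2020-06-08

Base term: filing date + 20 years → 11 May 2017.
Processing Delay Credit: +407 days → 22 June 2018.
Clinical Review Extension: 890 days (within the 1893-day cap) → +890 days → 28 November 2020.
Response Delay Deduction: −173 days → 8 June 2020.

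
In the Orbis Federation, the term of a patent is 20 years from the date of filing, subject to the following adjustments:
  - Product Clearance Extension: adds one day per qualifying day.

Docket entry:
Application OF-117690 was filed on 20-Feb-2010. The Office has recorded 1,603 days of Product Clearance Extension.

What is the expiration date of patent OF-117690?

Base term: filing date + 20 years → 20 February 2030.
Product Clearance Extension: +1603 days → 12 July 2034.

2034-07-12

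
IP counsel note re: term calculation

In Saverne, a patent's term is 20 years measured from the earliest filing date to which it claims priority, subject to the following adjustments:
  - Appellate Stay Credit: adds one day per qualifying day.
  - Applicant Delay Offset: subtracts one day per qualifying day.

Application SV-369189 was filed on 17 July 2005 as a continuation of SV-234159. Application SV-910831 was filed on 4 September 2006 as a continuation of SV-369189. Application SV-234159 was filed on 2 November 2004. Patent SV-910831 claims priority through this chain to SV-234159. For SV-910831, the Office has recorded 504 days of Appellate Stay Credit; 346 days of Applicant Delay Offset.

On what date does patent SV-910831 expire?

April 9, 2025

Earliest priority filing: 2 November 2004.
Base term: 2 November 2004 + 20 years → 2 November 2024.
Appellate Stay Credit: +504 days → 21 March 2026.
Applicant Delay Offset: −346 days → 9 April 2025.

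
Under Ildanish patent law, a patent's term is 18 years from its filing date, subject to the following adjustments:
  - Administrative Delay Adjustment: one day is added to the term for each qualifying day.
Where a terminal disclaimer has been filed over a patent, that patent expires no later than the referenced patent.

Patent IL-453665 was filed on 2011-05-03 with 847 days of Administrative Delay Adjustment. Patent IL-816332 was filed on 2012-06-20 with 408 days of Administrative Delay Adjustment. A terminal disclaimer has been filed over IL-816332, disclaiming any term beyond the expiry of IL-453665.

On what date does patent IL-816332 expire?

August 2, 2031

Natural term of IL-816332:
  Base: filing + 18 years → 20 June 2030.
  Administrative Delay Adjustment: +408 days → 2 August 2031.
Expiry of referenced patent IL-453665:
  Base: filing + 18 years → 3 May 2029.
  Administrative Delay Adjustment: +847 days → 28 August 2031.
Terminal disclaimer: IL-816332 expires on the earlier of 2 August 2031 and 28 August 2031.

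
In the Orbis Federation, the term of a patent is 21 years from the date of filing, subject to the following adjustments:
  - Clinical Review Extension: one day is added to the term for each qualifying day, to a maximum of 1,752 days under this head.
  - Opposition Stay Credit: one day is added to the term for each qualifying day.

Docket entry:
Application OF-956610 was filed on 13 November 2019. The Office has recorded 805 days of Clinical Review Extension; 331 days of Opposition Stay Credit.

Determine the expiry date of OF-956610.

Base term: filing date + 21 years → 13 November 2040.
Clinical Review Extension: 805 days (within the 1752-day cap) → +805 days → 27 January 2043.
Opposition Stay Credit: +331 days → 24 December 2043.

December 24, 2043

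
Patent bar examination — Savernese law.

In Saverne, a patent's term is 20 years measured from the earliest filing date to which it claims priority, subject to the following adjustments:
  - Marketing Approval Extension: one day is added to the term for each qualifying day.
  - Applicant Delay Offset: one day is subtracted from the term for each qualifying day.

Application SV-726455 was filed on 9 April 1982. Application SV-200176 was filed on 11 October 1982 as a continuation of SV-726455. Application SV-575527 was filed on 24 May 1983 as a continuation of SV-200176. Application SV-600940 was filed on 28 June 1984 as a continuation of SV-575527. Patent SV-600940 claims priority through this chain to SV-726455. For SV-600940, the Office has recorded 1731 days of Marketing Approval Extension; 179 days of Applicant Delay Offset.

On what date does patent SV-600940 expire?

Earliest priority filing: 9 April 1982.
Base term: 9 April 1982 + 20 years → 9 April 2002.
Marketing Approval Extension: +1731 days → 4 January 2007.
Applicant Delay Offset: −179 days → 9 July 2006.

July 9, 2006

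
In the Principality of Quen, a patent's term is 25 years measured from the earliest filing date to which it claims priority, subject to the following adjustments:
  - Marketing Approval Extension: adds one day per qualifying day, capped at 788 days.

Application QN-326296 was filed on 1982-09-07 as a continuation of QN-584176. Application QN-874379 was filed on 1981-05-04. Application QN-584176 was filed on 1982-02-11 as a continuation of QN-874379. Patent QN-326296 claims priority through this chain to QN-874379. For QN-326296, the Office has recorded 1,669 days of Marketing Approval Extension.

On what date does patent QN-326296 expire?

Earliest priority filing: 4 May 1981.
Base term: 4 May 1981 + 25 years → 4 May 2006.
Marketing Approval Extension: 1669 days claimed exceeds the 788-day cap, so +788 days → 30 June 2008.

June 30, 2008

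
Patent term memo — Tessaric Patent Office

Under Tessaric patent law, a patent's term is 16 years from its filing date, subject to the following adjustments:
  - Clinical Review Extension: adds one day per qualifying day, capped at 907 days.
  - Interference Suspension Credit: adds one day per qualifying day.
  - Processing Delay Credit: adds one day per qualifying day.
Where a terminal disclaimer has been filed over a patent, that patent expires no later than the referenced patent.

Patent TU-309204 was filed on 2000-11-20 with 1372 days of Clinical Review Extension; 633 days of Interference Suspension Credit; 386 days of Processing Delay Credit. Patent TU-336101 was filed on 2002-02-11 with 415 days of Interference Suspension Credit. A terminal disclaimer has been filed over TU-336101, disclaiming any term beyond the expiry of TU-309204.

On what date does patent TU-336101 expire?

April 2, 2019

Natural term of TU-336101:
  Base: filing + 16 years → 11 February 2018.
  Interference Suspension Credit: +415 days → 2 April 2019.
Expiry of referenced patent TU-309204:
  Base: filing + 16 years → 20 November 2016.
  Clinical Review Extension: 1372 days claimed exceeds the 907-day cap, so +907 days → 16 May 2019.
  Interference Suspension Credit: +633 days → 7 February 2021.
  Processing Delay Credit: +386 days → 28 February 2022.
Terminal disclaimer: TU-336101 expires on the earlier of 2 April 2019 and 28 February 2022.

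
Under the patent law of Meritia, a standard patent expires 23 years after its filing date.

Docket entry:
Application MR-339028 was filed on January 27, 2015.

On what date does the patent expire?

Filing date + 23 years → 27 January 2038.

January 27, 2038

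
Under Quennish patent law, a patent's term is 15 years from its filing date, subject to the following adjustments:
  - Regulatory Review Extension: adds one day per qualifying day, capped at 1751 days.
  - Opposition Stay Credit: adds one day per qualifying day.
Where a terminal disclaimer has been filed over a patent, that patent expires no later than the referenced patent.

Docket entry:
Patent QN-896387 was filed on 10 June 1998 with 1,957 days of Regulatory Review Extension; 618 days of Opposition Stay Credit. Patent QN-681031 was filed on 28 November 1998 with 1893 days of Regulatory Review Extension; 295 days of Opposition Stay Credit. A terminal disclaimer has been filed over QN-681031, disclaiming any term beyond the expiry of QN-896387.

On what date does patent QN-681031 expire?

2019-07-06

Natural term of QN-681031:
  Base: filing + 15 years → 28 November 2013.
  Regulatory Review Extension: 1893 days claimed exceeds the 1751-day cap, so +1751 days → 14 September 2018.
  Opposition Stay Credit: +295 days → 6 July 2019.
Expiry of referenced patent QN-896387:
  Base: filing + 15 years → 10 June 2013.
  Regulatory Review Extension: 1957 days claimed exceeds the 1751-day cap, so +1751 days → 27 March 2018.
  Opposition Stay Credit: +618 days → 5 December 2019.
Terminal disclaimer: QN-681031 expires on the earlier of 6 July 2019 and 5 December 2019.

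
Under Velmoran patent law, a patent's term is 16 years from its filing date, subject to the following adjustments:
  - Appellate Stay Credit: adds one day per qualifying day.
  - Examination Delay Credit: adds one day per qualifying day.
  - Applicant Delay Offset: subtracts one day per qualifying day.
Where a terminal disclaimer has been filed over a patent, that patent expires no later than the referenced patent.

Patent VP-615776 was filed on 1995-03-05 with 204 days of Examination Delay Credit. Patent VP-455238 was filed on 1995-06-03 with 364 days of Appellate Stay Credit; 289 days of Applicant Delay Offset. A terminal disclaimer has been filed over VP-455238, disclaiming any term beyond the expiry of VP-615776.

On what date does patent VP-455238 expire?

2011-08-17

Natural term of VP-455238:
  Base: filing + 16 years → 3 June 2011.
  Appellate Stay Credit: +364 days → 1 June 2012.
  Applicant Delay Offset: −289 days → 17 August 2011.
Expiry of referenced patent VP-615776:
  Base: filing + 16 years → 5 March 2011.
  Examination Delay Credit: +204 days → 25 September 2011.
Terminal disclaimer: VP-455238 expires on the earlier of 17 August 2011 and 25 September 2011.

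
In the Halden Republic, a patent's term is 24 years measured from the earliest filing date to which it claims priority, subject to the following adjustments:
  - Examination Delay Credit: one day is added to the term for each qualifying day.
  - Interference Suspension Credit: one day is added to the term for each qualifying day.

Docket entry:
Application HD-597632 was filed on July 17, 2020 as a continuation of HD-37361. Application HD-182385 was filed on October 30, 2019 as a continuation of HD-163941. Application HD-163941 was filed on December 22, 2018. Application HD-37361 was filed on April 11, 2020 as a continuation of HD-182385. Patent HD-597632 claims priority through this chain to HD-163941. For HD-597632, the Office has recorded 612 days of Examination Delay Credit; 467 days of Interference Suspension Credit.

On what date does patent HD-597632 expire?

2045-12-05

Earliest priority filing: 22 December 2018.
Base term: 22 December 2018 + 24 years → 22 December 2042.
Examination Delay Credit: +612 days → 25 August 2044.
Interference Suspension Credit: +467 days → 5 December 2045.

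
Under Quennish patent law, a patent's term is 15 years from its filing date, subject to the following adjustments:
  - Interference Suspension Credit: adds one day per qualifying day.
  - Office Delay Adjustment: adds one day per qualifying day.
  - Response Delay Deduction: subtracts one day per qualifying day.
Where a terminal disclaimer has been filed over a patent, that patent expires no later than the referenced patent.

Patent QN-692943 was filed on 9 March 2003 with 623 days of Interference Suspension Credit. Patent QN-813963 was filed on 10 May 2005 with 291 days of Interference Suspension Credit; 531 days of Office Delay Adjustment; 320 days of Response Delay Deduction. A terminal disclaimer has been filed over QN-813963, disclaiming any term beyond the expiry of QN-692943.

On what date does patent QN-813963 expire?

Natural term of QN-813963:
  Base: filing + 15 years → 10 May 2020.
  Interference Suspension Credit: +291 days → 25 February 2021.
  Office Delay Adjustment: +531 days → 10 August 2022.
  Response Delay Deduction: −320 days → 24 September 2021.
Expiry of referenced patent QN-692943:
  Base: filing + 15 years → 9 March 2018.
  Interference Suspension Credit: +623 days → 22 November 2019.
Terminal disclaimer: QN-813963 expires on the earlier of 24 September 2021 and 22 November 2019.

November 22, 2019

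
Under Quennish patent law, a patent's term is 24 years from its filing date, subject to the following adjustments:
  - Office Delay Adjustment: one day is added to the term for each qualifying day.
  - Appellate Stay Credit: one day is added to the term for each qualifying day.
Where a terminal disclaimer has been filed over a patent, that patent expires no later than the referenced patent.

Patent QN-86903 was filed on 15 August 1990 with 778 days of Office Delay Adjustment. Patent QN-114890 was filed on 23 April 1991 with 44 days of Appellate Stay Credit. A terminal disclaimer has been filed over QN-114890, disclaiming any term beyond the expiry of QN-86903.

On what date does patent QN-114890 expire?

Natural term of QN-114890:
  Base: filing + 24 years → 23 April 2015.
  Appellate Stay Credit: +44 days → 6 June 2015.
Expiry of referenced patent QN-86903:
  Base: filing + 24 years → 15 August 2014.
  Office Delay Adjustment: +778 days → 1 October 2016.
Terminal disclaimer: QN-114890 expires on the earlier of 6 June 2015 and 1 October 2016.

2015-06-06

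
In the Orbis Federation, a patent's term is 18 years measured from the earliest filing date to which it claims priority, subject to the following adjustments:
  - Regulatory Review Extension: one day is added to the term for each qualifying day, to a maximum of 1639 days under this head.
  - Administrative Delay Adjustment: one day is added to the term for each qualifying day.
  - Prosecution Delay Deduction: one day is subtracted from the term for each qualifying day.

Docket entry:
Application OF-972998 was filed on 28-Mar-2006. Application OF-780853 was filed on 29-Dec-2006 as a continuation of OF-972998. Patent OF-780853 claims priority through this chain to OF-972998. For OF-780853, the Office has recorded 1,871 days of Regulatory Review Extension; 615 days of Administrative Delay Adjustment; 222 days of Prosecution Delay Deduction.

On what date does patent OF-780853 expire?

2029-10-20

Earliest priority filing: 28 March 2006.
Base term: 28 March 2006 + 18 years → 28 March 2024.
Regulatory Review Extension: 1871 days claimed exceeds the 1639-day cap, so +1639 days → 22 September 2028.
Administrative Delay Adjustment: +615 days → 30 May 2030.
Prosecution Delay Deduction: −222 days → 20 October 2029.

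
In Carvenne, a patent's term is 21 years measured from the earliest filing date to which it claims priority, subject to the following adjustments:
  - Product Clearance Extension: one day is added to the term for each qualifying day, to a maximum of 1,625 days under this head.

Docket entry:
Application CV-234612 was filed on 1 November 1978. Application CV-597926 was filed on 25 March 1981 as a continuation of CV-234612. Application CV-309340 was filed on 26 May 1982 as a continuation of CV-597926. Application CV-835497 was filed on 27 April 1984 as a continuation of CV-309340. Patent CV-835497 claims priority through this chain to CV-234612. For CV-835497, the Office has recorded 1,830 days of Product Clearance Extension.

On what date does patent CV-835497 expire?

Earliest priority filing: 1 November 1978.
Base term: 1 November 1978 + 21 years → 1 November 1999.
Product Clearance Extension: 1830 days claimed exceeds the 1625-day cap, so +1625 days → 13 April 2004.

2004-04-13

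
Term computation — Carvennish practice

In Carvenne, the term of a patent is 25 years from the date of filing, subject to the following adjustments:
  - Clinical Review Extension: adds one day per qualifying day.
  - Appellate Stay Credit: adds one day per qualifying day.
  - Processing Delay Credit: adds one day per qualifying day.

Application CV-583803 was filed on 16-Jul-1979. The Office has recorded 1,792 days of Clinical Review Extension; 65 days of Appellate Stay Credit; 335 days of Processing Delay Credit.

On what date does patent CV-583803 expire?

Base term: filing date + 25 years → 16 July 2004.
Clinical Review Extension: +1792 days → 12 June 2009.
Appellate Stay Credit: +65 days → 16 August 2009.
Processing Delay Credit: +335 days → 17 July 2010.

July 17, 2010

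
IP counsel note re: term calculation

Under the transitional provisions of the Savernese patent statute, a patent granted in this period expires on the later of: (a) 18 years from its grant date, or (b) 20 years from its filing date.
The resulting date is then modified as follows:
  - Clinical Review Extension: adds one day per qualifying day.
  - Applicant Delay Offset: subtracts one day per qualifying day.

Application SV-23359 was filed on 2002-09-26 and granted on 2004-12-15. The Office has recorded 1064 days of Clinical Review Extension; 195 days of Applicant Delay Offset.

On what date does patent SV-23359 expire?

(a) grant + 18 years → 15 December 2022.
(b) filing + 20 years → 26 September 2022.
Later of the two: 15 December 2022.
Clinical Review Extension: +1064 days → 13 November 2025.
Applicant Delay Offset: −195 days → 2 May 2025.

May 2, 2025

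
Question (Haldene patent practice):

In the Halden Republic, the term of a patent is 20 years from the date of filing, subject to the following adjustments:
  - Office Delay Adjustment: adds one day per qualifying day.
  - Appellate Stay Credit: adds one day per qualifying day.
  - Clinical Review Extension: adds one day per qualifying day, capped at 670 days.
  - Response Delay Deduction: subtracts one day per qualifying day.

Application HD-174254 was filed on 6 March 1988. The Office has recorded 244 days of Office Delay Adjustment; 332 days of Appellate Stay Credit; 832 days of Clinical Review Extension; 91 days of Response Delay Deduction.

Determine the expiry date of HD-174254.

May 5, 2011

Base term: filing date + 20 years → 6 March 2008.
Office Delay Adjustment: +244 days → 5 November 2008.
Appellate Stay Credit: +332 days → 3 October 2009.
Clinical Review Extension: 832 days claimed exceeds the 670-day cap, so +670 days → 4 August 2011.
Response Delay Deduction: −91 days → 5 May 2011.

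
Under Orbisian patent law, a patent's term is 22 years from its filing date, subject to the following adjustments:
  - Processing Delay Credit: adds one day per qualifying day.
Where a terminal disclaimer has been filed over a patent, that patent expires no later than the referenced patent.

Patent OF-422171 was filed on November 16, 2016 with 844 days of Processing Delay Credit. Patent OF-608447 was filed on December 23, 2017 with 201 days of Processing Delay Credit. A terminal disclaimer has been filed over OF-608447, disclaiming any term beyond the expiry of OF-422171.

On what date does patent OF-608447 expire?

July 11, 2040

Natural term of OF-608447:
  Base: filing + 22 years → 23 December 2039.
  Processing Delay Credit: +201 days → 11 July 2040.
Expiry of referenced patent OF-422171:
  Base: filing + 22 years → 16 November 2038.
  Processing Delay Credit: +844 days → 9 March 2041.
Terminal disclaimer: OF-608447 expires on the earlier of 11 July 2040 and 9 March 2041.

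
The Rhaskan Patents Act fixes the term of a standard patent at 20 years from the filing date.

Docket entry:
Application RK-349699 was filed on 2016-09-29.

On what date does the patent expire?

Filing date + 20 years → 29 September 2036.

2036-09-29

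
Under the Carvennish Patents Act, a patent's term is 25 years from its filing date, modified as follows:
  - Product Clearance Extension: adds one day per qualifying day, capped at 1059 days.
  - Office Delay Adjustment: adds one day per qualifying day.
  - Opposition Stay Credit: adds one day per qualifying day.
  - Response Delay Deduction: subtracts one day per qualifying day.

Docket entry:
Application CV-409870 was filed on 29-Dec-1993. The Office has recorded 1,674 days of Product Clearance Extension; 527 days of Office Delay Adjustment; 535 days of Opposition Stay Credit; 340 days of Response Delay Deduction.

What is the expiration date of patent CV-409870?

November 14, 2023

Base term: filing date + 25 years → 29 December 2018.
Product Clearance Extension: 1674 days claimed exceeds the 1059-day cap, so +1059 days → 22 November 2021.
Office Delay Adjustment: +527 days → 3 May 2023.
Opposition Stay Credit: +535 days → 19 October 2024.
Response Delay Deduction: −340 days → 14 November 2023.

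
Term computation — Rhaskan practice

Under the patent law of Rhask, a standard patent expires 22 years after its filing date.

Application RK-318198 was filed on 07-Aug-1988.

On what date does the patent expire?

August 7, 2010

Filing date + 22 years → 7 August 2010.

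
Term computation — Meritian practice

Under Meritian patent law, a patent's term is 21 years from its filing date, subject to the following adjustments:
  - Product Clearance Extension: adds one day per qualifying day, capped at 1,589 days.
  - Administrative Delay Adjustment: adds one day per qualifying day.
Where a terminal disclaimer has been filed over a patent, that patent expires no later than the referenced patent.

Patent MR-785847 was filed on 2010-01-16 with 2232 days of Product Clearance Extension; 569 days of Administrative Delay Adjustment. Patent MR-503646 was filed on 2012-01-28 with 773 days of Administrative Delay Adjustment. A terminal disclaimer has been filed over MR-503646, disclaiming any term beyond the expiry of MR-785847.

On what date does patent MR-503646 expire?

March 12, 2035

Natural term of MR-503646:
  Base: filing + 21 years → 28 January 2033.
  Administrative Delay Adjustment: +773 days → 12 March 2035.
Expiry of referenced patent MR-785847:
  Base: filing + 21 years → 16 January 2031.
  Product Clearance Extension: 2232 days claimed exceeds the 1589-day cap, so +1589 days → 24 May 2035.
  Administrative Delay Adjustment: +569 days → 13 December 2036.
Terminal disclaimer: MR-503646 expires on the earlier of 12 March 2035 and 13 December 2036.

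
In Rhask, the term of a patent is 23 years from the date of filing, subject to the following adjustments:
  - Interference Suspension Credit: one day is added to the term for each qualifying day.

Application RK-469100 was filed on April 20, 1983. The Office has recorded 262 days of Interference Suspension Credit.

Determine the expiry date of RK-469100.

Base term: filing date + 23 years → 20 April 2006.
Interference Suspension Credit: +262 days → 7 January 2007.

2007-01-07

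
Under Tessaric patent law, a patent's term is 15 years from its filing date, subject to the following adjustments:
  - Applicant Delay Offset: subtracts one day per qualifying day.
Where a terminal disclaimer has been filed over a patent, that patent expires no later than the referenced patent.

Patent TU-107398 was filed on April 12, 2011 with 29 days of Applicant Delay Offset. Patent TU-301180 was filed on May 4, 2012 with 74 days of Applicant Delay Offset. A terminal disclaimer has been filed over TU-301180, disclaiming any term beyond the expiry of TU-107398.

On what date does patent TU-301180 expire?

2026-03-14

Natural term of TU-301180:
  Base: filing + 15 years → 4 May 2027.
  Applicant Delay Offset: −74 days → 19 February 2027.
Expiry of referenced patent TU-107398:
  Base: filing + 15 years → 12 April 2026.
  Applicant Delay Offset: −29 days → 14 March 2026.
Terminal disclaimer: TU-301180 expires on the earlier of 19 February 2027 and 14 March 2026.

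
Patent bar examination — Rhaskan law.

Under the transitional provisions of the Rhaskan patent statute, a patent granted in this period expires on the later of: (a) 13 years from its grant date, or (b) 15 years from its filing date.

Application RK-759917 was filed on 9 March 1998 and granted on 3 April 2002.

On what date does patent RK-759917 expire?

(a) grant + 13 years → 3 April 2015.
(b) filing + 15 years → 9 March 2013.
Later of the two: 3 April 2015.

April 3, 2015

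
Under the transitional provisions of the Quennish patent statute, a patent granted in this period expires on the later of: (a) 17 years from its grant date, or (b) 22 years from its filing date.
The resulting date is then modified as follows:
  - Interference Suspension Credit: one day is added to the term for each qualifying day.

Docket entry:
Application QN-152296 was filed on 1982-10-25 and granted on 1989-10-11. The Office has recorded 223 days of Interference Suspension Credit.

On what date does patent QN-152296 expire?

(a) grant + 17 years → 11 October 2006.
(b) filing + 22 years → 25 October 2004.
Later of the two: 11 October 2006.
Interference Suspension Credit: +223 days → 22 May 2007.

May 22, 2007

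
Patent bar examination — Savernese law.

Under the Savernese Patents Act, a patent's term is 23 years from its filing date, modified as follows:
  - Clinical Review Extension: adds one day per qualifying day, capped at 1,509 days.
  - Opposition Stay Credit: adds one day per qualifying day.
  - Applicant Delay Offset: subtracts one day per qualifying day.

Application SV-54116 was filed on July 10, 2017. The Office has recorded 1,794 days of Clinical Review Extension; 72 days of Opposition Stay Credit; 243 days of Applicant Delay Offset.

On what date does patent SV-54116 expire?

2044-03-09

Base term: filing date + 23 years → 10 July 2040.
Clinical Review Extension: 1794 days claimed exceeds the 1509-day cap, so +1509 days → 27 August 2044.
Opposition Stay Credit: +72 days → 7 November 2044.
Applicant Delay Offset: −243 days → 9 March 2044.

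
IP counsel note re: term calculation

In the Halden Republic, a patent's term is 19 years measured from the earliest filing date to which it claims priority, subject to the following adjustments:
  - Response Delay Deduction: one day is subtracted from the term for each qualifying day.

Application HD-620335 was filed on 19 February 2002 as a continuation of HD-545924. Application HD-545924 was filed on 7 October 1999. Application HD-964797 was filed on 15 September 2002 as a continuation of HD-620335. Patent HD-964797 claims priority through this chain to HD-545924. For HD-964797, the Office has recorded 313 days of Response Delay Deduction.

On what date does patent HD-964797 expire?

Earliest priority filing: 7 October 1999.
Base term: 7 October 1999 + 19 years → 7 October 2018.
Response Delay Deduction: −313 days → 28 November 2017.

2017-11-28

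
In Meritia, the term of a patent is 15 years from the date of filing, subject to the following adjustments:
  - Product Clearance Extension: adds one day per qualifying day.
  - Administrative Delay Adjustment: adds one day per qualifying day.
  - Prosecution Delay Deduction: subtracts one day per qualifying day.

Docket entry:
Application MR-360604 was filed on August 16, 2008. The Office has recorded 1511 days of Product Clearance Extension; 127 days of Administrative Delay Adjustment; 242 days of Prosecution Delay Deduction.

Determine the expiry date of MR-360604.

Base term: filing date + 15 years → 16 August 2023.
Product Clearance Extension: +1511 days → 5 October 2027.
Administrative Delay Adjustment: +127 days → 9 February 2028.
Prosecution Delay Deduction: −242 days → 12 June 2027.

2027-06-12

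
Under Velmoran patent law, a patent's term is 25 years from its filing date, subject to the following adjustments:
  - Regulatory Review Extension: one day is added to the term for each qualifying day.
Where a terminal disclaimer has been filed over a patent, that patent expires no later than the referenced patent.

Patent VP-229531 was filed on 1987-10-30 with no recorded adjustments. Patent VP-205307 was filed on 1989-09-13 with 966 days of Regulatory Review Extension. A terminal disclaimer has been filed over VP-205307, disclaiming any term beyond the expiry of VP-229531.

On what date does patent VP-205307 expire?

2012-10-30

Natural term of VP-205307:
  Base: filing + 25 years → 13 September 2014.
  Regulatory Review Extension: +966 days → 6 May 2017.
Expiry of referenced patent VP-229531:
  Base: filing + 25 years → 30 October 2012.
Terminal disclaimer: VP-205307 expires on the earlier of 6 May 2017 and 30 October 2012.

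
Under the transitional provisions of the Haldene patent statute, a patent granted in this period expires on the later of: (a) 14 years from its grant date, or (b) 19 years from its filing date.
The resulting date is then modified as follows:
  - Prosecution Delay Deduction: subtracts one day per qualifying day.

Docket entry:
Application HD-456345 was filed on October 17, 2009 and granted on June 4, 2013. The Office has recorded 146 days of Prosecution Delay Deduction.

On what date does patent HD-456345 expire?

(a) grant + 14 years → 4 June 2027.
(b) filing + 19 years → 17 October 2028.
Later of the two: 17 October 2028.
Prosecution Delay Deduction: −146 days → 24 May 2028.

2028-05-24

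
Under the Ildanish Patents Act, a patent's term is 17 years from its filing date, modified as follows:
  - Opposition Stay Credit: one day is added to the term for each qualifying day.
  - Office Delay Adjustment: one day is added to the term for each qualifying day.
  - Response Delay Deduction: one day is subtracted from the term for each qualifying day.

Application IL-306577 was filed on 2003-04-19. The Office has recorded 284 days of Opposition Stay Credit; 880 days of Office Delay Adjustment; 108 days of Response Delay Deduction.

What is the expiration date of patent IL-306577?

Base term: filing date + 17 years → 19 April 2020.
Opposition Stay Credit: +284 days → 28 January 2021.
Office Delay Adjustment: +880 days → 27 June 2023.
Response Delay Deduction: −108 days → 11 March 2023.

2023-03-11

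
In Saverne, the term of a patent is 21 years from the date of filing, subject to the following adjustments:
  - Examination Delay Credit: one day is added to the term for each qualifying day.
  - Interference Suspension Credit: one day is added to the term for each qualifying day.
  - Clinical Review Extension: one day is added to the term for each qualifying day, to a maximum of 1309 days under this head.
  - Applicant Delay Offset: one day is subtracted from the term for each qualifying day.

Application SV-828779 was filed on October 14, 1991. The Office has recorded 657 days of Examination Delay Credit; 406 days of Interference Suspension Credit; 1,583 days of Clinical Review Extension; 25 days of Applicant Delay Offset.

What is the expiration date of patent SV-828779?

2019-03-19

Base term: filing date + 21 years → 14 October 2012.
Examination Delay Credit: +657 days → 2 August 2014.
Interference Suspension Credit: +406 days → 12 September 2015.
Clinical Review Extension: 1583 days claimed exceeds the 1309-day cap, so +1309 days → 13 April 2019.
Applicant Delay Offset: −25 days → 19 March 2019.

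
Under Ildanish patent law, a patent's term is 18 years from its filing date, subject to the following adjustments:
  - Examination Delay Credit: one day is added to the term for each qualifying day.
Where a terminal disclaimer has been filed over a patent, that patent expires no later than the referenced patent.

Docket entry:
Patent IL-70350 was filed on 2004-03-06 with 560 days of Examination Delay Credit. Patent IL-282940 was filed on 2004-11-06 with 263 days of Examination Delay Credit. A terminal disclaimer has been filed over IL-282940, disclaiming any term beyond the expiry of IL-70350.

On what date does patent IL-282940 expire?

2023-07-27

Natural term of IL-282940:
  Base: filing + 18 years → 6 November 2022.
  Examination Delay Credit: +263 days → 27 July 2023.
Expiry of referenced patent IL-70350:
  Base: filing + 18 years → 6 March 2022.
  Examination Delay Credit: +560 days → 17 September 2023.
Terminal disclaimer: IL-282940 expires on the earlier of 27 July 2023 and 17 September 2023.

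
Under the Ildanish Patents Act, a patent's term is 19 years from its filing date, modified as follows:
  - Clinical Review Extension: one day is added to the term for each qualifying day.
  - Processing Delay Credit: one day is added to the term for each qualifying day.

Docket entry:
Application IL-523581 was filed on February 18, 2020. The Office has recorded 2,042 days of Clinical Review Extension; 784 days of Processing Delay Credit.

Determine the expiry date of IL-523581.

2046-11-14

Base term: filing date + 19 years → 18 February 2039.
Clinical Review Extension: +2042 days → 21 September 2044.
Processing Delay Credit: +784 days → 14 November 2046.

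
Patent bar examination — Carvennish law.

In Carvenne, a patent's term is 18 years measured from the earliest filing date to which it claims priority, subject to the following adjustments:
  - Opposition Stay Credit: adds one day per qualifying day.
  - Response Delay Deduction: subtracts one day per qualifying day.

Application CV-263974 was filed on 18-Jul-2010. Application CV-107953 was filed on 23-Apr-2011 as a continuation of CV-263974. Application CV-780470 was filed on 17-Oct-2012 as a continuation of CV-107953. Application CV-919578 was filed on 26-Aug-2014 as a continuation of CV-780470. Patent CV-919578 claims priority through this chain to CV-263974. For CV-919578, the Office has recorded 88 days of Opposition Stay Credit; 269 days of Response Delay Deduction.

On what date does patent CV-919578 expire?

Earliest priority filing: 18 July 2010.
Base term: 18 July 2010 + 18 years → 18 July 2028.
Opposition Stay Credit: +88 days → 14 October 2028.
Response Delay Deduction: −269 days → 19 January 2028.

January 19, 2028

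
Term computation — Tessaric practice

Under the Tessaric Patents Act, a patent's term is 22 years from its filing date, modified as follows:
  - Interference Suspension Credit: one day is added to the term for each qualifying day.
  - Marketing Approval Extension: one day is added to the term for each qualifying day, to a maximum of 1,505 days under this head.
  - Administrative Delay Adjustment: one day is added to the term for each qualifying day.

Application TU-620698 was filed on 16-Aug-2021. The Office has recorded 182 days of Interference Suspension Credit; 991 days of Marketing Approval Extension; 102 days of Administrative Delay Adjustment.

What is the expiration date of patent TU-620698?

Base term: filing date + 22 years → 16 August 2043.
Interference Suspension Credit: +182 days → 14 February 2044.
Marketing Approval Extension: 991 days (within the 1505-day cap) → +991 days → 1 November 2046.
Administrative Delay Adjustment: +102 days → 11 February 2047.

February 11, 2047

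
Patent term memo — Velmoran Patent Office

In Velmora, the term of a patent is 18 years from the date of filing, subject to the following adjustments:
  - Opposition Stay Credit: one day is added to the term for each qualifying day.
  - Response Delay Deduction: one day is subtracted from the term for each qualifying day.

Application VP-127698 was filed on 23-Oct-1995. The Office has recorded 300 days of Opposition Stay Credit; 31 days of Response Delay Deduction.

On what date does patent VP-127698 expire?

July 19, 2014

Base term: filing date + 18 years → 23 October 2013.
Opposition Stay Credit: +300 days → 19 August 2014.
Response Delay Deduction: −31 days → 19 July 2014.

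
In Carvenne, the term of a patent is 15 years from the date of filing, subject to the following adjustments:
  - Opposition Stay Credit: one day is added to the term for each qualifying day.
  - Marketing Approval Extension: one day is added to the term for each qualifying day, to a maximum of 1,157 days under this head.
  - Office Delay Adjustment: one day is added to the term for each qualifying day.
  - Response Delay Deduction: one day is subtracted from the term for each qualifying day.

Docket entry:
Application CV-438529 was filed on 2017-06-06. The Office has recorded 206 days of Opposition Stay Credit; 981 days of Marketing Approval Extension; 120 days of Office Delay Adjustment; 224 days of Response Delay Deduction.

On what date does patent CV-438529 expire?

2035-05-25

Base term: filing date + 15 years → 6 June 2032.
Opposition Stay Credit: +206 days → 29 December 2032.
Marketing Approval Extension: 981 days (within the 1157-day cap) → +981 days → 6 September 2035.
Office Delay Adjustment: +120 days → 4 January 2036.
Response Delay Deduction: −224 days → 25 May 2035.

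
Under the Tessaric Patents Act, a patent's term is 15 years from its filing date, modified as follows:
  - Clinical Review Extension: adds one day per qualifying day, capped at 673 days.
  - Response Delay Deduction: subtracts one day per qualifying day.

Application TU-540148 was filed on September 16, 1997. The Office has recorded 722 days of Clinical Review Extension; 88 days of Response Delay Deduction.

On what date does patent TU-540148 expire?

Base term: filing date + 15 years → 16 September 2012.
Clinical Review Extension: 722 days claimed exceeds the 673-day cap, so +673 days → 21 July 2014.
Response Delay Deduction: −88 days → 24 April 2014.

April 24, 2014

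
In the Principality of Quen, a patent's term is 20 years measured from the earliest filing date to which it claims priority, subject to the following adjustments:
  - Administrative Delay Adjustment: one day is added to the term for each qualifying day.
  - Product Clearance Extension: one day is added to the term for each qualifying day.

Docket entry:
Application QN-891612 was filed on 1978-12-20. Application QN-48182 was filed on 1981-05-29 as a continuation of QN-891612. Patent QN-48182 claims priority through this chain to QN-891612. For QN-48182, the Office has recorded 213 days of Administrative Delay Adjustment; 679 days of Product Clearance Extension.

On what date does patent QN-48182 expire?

Earliest priority filing: 20 December 1978.
Base term: 20 December 1978 + 20 years → 20 December 1998.
Administrative Delay Adjustment: +213 days → 21 July 1999.
Product Clearance Extension: +679 days → 30 May 2001.

May 30, 2001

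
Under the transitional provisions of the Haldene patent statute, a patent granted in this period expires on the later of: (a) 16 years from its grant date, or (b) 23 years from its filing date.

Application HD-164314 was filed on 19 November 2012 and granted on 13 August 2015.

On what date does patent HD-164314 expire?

2035-11-19

(a) grant + 16 years → 13 August 2031.
(b) filing + 23 years → 19 November 2035.
Later of the two: 19 November 2035.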